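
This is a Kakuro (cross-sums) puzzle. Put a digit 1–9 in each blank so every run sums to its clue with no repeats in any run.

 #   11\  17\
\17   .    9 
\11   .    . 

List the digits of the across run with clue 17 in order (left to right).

17 in 2 cells must be {8,9}.
R1C1 = 17 − 9 = 8 completes the 17 across.
R2C1 = 11 − 8 = 3 completes the 11 down.
R2C2 = 11 − 3 = 8 completes the 11 across.

8, 9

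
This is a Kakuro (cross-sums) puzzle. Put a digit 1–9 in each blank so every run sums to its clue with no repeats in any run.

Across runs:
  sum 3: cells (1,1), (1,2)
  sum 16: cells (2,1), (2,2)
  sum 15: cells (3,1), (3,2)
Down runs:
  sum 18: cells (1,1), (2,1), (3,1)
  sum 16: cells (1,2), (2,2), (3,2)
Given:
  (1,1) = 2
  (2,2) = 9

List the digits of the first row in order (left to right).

2, 1

3 in 2 cells must be {1,2}; 16 in 2 cells must be {7,9}.
(1,2) = 3 − 2 = 1 completes the 3 across.
(2,1) = 16 − 9 = 7 completes the 16 across.
(3,1) = 18 − 9 = 9 completes the 18 down.
(3,2) = 15 − 9 = 6 completes the 15 across.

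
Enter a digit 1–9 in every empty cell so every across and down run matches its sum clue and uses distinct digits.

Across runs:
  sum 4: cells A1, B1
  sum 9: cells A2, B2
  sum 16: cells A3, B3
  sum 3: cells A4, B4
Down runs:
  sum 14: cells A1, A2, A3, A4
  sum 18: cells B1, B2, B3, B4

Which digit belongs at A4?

2

4 in 2 cells must be {1,3}; 16 in 2 cells must be {7,9}; 3 in 2 cells must be {1,2}.
Only 7 fits A3 under both its across sum 16 and down sum 14.
B3 = 16 − 7 = 9 completes the 16 across.
Given what's placed, A1 must be 1 to fit the 4 across and 14 down.
B1 = 4 − 1 = 3 completes the 4 across.
A4 = 2: the only remaining digit allowed by both the 3 across and the 14 down.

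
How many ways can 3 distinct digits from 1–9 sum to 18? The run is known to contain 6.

3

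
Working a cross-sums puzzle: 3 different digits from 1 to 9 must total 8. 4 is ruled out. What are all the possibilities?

3 distinct digits from 1–9 sum between 6 and 24.
Dropping sets that contain 4.
Only one set works: {1,2,5}.

{1,2,5}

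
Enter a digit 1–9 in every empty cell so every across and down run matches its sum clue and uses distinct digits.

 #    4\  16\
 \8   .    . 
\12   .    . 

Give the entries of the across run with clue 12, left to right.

3 9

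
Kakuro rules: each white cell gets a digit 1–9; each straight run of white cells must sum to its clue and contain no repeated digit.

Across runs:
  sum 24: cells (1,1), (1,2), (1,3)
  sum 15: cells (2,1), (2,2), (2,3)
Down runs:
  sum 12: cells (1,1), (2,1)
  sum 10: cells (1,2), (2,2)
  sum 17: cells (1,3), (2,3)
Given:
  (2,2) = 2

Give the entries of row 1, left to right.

24 in 3 cells must be {7,8,9}; 17 in 2 cells must be {8,9}.
(1,2) = 10 − 2 = 8 completes the 10 down.
(1,3) = 9: the only remaining digit allowed by both the 24 across and the 17 down.
(2,3) = 17 − 9 = 8 completes the 17 down.
(1,1) = 24 − 17 = 7 completes the 24 across.
(2,1) = 15 − 10 = 5 completes the 15 across.

7, 8, 9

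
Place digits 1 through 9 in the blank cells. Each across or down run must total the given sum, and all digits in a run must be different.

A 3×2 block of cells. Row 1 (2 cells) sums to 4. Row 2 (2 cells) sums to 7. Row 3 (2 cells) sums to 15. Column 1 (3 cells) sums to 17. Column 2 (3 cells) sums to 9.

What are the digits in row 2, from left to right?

5 2

4 in 2 cells must be {1,3}.
The 15 across and the 9 down share only 6, so (3,2) = 6.
Given what's placed, (1,2) must be 1 to fit the 4 across and 9 down.
(2,2) = 9 − 7 = 2 completes the 9 down.
(3,1) = 15 − 6 = 9 completes the 15 across.
(1,1) = 4 − 1 = 3 completes the 4 across.
(2,1) = 7 − 2 = 5 completes the 7 across.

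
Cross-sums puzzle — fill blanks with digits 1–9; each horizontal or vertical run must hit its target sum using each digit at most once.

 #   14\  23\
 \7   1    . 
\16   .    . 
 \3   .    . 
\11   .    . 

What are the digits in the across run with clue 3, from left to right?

2, 1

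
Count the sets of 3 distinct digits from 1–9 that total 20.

4

3 distinct digits from 1–9 sum between 6 and 24.
Enumerating: {3,8,9}, {4,7,9}, {5,6,9}, {5,7,8}.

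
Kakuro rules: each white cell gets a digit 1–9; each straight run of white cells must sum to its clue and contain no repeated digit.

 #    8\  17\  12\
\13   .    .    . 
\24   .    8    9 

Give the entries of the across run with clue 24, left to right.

7, 8, 9

24 in 3 cells must be {7,8,9}; 17 in 2 cells must be {8,9}.
R1C2 = 17 − 8 = 9 completes the 17 down.
R1C3 = 12 − 9 = 3 completes the 12 down.
R2C1 = 24 − 17 = 7 completes the 24 across.
R1C1 = 13 − 12 = 1 completes the 13 across.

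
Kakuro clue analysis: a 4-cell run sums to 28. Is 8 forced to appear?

Every partition of 28 into 4 distinct digits includes 8: {4,7,8,9}, {5,6,8,9}.

Yes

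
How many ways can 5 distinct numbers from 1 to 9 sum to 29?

8

5 distinct digits from 1–9 sum between 15 and 35.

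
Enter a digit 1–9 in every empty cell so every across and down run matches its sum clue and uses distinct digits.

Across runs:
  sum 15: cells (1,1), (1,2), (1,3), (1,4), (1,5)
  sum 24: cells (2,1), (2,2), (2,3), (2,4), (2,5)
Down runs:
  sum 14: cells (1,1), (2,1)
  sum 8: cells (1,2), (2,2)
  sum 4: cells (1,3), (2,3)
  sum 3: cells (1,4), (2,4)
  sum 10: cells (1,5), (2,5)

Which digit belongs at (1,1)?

15 in 5 cells must be {1,2,3,4,5}; 4 in 2 cells must be {1,3}; 3 in 2 cells must be {1,2}.
Only 5 fits (1,1) under both its across sum 15 and down sum 14.

5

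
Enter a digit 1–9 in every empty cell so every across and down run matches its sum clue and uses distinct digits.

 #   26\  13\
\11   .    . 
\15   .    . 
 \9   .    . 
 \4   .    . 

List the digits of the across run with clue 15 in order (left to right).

4 in 2 cells must be {1,3}.
Only 3 fits R4C1 under both its across sum 4 and down sum 26.
R4C2 = 4 − 3 = 1 completes the 4 across.
Nothing is forced directly, so branch on R3C1, whose candidates are 6 or 8. If R3C1 = 8: then R3C2 would have to be in {1} for the 9 across but in {2,3,4,5,6,7} for the 13 down — contradiction. So R3C1 = 6.
R3C2 = 9 − 6 = 3 completes the 9 across.
R2C2 = 7: the only remaining digit allowed by both the 15 across and the 13 down.
R1C2 = 13 − 11 = 2 completes the 13 down.
R2C1 = 15 − 7 = 8 completes the 15 across.

8, 7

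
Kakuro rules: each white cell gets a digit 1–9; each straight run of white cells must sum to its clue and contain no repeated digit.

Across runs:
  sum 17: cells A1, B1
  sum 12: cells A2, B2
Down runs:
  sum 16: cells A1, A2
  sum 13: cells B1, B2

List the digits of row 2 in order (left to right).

17 in 2 cells must be {8,9}; 16 in 2 cells must be {7,9}.
The 17 across and the 16 down share only 9, so A1 = 9.
B1 = 17 − 9 = 8 completes the 17 across.
A2 = 16 − 9 = 7 completes the 16 down.
B2 = 12 − 7 = 5 completes the 12 across.

7, 5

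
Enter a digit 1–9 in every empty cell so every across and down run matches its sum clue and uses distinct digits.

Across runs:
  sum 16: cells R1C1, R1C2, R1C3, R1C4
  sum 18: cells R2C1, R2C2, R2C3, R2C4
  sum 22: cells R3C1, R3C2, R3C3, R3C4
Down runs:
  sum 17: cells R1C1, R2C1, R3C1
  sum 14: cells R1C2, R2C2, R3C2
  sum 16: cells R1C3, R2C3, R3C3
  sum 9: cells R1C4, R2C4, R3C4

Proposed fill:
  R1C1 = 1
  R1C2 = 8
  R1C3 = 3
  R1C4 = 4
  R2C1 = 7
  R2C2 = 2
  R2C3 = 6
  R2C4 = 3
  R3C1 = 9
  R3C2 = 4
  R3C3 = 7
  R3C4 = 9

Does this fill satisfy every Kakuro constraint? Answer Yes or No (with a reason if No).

No — the down run R1C4–R3C4 sums to 16, not 9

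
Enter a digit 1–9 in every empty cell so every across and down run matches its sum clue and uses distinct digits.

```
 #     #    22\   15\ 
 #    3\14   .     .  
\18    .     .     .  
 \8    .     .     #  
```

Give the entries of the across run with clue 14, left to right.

6, 8

3 in 2 cells must be {1,2}.
Nothing is forced directly, so branch on R2C1, whose candidates are 1 or 2. If R2C1 = 1: that forces R3C1 = 2, R3C2 = 6, R1C2 = 9, after which R1C3 would have to be in {5} for the 14 across but in {6,7,8,9} for the 15 down — contradiction. So R2C1 = 2.
R3C1 = 3 − 2 = 1 completes the 3 down.
R3C2 = 8 − 1 = 7 completes the 8 across.
R2C2 = 9: the only remaining digit allowed by both the 18 across and the 22 down.
R2C3 = 18 − 11 = 7 completes the 18 across.
R1C2 = 22 − 16 = 6 completes the 22 down.
R1C3 = 14 − 6 = 8 completes the 14 across.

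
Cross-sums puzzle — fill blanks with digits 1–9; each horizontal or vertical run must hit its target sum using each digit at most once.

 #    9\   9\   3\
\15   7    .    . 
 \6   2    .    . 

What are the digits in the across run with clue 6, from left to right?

6 in 3 cells must be {1,2,3}; 3 in 2 cells must be {1,2}.
R1C3 = 2: the only remaining digit allowed by both the 15 across and the 3 down.
R2C3 = 3 − 2 = 1 completes the 3 down.
R1C2 = 15 − 9 = 6 completes the 15 across.
R2C2 = 6 − 3 = 3 completes the 6 across.

2, 3, 1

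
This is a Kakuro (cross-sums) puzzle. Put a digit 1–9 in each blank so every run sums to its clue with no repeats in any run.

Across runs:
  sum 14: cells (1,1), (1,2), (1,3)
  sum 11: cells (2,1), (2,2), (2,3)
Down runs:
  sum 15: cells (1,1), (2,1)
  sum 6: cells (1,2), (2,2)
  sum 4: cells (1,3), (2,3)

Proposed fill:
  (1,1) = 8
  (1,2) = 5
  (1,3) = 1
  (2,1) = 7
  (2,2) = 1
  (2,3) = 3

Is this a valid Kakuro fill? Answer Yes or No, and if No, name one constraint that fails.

Across: 8+5+1=14; 7+1+3=11. Down: 8+7=15; 5+1=6; 1+3=4. No digit repeats within any run.

Yes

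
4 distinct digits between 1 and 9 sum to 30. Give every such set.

{6,7,8,9}

4 distinct digits from 1–9 sum between 10 and 30.
Only one set works: {6,7,8,9}.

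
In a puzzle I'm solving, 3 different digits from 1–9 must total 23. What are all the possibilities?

{6,8,9}

3 distinct digits from 1–9 sum between 6 and 24.
Only one set works: {6,8,9}.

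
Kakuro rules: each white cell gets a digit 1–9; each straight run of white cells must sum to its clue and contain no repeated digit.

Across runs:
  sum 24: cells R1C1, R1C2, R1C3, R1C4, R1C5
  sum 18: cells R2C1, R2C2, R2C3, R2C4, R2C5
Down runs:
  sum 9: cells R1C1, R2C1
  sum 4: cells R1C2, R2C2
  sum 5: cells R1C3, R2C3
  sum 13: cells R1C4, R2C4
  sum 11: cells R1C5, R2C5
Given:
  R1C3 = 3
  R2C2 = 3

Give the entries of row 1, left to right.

8, 1, 3, 5, 7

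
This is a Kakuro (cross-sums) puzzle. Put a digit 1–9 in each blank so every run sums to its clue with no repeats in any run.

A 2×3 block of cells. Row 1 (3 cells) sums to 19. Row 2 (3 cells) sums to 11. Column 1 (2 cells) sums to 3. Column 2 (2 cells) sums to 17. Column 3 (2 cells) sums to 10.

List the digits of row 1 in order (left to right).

2 9 8

3 in 2 cells must be {1,2}; 17 in 2 cells must be {8,9}.
The 19 across and the 3 down share only 2, so (1,1) = 2.
(2,1) = 3 − 2 = 1 completes the 3 down.
Given what's placed, (2,2) must be 8 to fit the 11 across and 17 down.
(2,3) = 11 − 9 = 2 completes the 11 across.
(1,2) = 17 − 8 = 9 completes the 17 down.
(1,3) = 19 − 11 = 8 completes the 19 across.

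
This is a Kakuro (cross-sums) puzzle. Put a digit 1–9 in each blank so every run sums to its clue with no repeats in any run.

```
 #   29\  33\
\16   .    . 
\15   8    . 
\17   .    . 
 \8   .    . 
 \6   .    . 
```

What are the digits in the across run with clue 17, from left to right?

16 in 2 cells must be {7,9}; 17 in 2 cells must be {8,9}.
R2C2 = 15 − 8 = 7 completes the 15 across.
Given what's placed, R3C1 must be 9 to fit the 17 across and 29 down.
R3C2 = 17 − 9 = 8 completes the 17 across.

9 8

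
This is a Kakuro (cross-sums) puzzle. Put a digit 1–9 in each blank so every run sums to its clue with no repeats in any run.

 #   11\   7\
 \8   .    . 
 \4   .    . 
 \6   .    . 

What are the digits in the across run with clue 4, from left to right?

3 1

4 in 2 cells must be {1,3}; 7 in 3 cells must be {1,2,4}.
The 4 across and the 7 down share only 1, so R2C2 = 1.
Given what's placed, R1C2 must be 2 to fit the 8 across and 7 down.
R2C1 = 4 − 1 = 3 completes the 4 across.
R3C2 = 7 − 3 = 4 completes the 7 down.
R1C1 = 8 − 2 = 6 completes the 8 across.
R3C1 = 6 − 4 = 2 completes the 6 across.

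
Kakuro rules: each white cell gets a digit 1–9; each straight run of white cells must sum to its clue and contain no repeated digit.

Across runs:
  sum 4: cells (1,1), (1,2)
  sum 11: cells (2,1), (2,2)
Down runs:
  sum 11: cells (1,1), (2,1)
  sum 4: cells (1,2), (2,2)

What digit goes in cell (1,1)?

4 in 2 cells must be {1,3}.
The 4 across and the 11 down share only 3, so (1,1) = 3.
(1,2) = 4 − 3 = 1 completes the 4 across.
(2,1) = 11 − 3 = 8 completes the 11 down.
(2,2) = 11 − 8 = 3 completes the 11 across.

3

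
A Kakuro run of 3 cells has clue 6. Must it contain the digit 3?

The only way to make 6 from 3 distinct digits is {1,2,3}, which contains 3.

Yes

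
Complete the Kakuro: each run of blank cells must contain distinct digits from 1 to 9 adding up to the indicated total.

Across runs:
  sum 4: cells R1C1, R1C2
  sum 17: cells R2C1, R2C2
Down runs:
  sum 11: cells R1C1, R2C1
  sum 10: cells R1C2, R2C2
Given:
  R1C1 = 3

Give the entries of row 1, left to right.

3 1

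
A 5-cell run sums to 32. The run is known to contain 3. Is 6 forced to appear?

The only way to make 32 from 5 distinct digits under that restriction is {3,5,7,8,9}, which does not contain 6.

No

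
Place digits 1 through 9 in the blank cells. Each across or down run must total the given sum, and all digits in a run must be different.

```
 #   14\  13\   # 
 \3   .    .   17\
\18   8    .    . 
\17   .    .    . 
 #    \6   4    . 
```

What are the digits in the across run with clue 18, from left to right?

8 3 7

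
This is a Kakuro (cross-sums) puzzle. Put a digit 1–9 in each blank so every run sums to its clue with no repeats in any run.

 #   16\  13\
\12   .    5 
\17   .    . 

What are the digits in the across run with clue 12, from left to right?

17 in 2 cells must be {8,9}; 16 in 2 cells must be {7,9}.
R1C1 = 12 − 5 = 7 completes the 12 across.
R2C1 = 16 − 7 = 9 completes the 16 down.
R2C2 = 17 − 9 = 8 completes the 17 across.

7 5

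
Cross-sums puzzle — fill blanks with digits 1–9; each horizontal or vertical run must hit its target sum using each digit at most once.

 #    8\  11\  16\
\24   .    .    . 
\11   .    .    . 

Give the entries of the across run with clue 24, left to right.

24 in 3 cells must be {7,8,9}; 16 in 2 cells must be {7,9}.
The 24 across and the 8 down share only 7, so R1C1 = 7.
Given what's placed, R1C3 must be 9 to fit the 24 across and 16 down.
R2C1 = 8 − 7 = 1 completes the 8 down.
R2C3 = 16 − 9 = 7 completes the 16 down.
R1C2 = 24 − 16 = 8 completes the 24 across.
R2C2 = 11 − 8 = 3 completes the 11 across.

7 8 9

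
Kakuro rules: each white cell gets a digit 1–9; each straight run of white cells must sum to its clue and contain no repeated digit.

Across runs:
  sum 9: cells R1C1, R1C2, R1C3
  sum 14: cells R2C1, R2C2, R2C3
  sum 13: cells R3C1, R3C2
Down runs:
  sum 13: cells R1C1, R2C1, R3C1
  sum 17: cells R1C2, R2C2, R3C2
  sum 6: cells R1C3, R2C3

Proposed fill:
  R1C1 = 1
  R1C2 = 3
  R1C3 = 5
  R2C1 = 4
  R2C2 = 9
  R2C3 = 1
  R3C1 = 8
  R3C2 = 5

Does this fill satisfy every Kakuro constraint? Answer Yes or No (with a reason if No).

Across: 1+3+5=9; 4+9+1=14; 8+5=13. Down: 1+4+8=13; 3+9+5=17; 5+1=6. No digit repeats within any run.

Yes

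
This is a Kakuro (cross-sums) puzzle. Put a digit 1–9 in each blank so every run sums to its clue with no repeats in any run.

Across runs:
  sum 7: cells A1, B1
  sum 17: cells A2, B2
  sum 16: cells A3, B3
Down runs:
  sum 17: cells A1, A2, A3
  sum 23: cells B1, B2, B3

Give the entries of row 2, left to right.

17 in 2 cells must be {8,9}; 16 in 2 cells must be {7,9}; 23 in 3 cells must be {6,8,9}.
The 7 across and the 23 down share only 6, so B1 = 6.
Given what's placed, B3 must be 9 to fit the 16 across and 23 down.
A1 = 7 − 6 = 1 completes the 7 across.
A2 = 9: the only remaining digit allowed by both the 17 across and the 17 down.
B2 = 17 − 9 = 8 completes the 17 across.
A3 = 16 − 9 = 7 completes the 16 across.

9, 8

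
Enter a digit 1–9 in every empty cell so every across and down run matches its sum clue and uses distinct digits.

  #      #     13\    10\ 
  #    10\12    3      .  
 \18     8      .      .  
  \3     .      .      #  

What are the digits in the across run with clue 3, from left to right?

3 in 2 cells must be {1,2}.
R1C3 = 12 − 3 = 9 completes the 12 across.
R2C3 = 10 − 9 = 1 completes the 10 down.
R3C1 = 10 − 8 = 2 completes the 10 down.
R3C2 = 3 − 2 = 1 completes the 3 across.
R2C2 = 18 − 9 = 9 completes the 18 across.

2, 1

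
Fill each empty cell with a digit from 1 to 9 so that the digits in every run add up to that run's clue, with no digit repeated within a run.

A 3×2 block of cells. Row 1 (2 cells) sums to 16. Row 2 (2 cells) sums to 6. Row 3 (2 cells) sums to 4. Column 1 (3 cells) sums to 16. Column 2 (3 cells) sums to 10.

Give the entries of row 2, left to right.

16 in 2 cells must be {7,9}; 4 in 2 cells must be {1,3}.
The 16 across and the 10 down share only 7, so (1,2) = 7.
Given what's placed, (3,2) must be 1 to fit the 4 across and 10 down.
(1,1) = 16 − 7 = 9 completes the 16 across.
(2,2) = 10 − 8 = 2 completes the 10 down.
(3,1) = 4 − 1 = 3 completes the 4 across.
(2,1) = 6 − 2 = 4 completes the 6 across.

4, 2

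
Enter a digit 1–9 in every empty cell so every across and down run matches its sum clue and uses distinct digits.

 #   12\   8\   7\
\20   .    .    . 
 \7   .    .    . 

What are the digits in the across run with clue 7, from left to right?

4 1 2

7 in 3 cells must be {1,2,4}.
The 7 across and the 12 down share only 4, so R2C1 = 4.
R1C1 = 12 − 4 = 8 completes the 12 down.
Nothing is forced directly, so branch on R1C3, whose candidates are 3 or 5. If R1C3 = 3: then R1C2 would have to be in {9} for the 20 across but in {1,2,3,5,6,7} for the 8 down — contradiction. So R1C3 = 5.
R1C2 = 20 − 13 = 7 completes the 20 across.
R2C2 = 8 − 7 = 1 completes the 8 down.
R2C3 = 7 − 5 = 2 completes the 7 across.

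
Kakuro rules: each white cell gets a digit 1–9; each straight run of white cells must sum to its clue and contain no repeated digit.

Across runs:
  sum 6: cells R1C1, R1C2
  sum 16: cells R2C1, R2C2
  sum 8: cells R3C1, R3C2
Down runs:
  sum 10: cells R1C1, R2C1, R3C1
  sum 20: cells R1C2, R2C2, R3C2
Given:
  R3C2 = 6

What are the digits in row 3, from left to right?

16 in 2 cells must be {7,9}.
Given what's placed, R1C2 must be 5 to fit the 6 across and 20 down.
The 16 across and the 10 down share only 7, so R2C1 = 7.
R2C2 = 16 − 7 = 9 completes the 16 across.
R3C1 = 8 − 6 = 2 completes the 8 across.
R1C1 = 6 − 5 = 1 completes the 6 across.

2 6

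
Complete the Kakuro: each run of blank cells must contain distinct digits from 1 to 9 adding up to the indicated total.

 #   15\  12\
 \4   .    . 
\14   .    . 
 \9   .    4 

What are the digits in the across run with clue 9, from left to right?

5 4

4 in 2 cells must be {1,3}.
R3C1 = 9 − 4 = 5 completes the 9 across.
Nothing is forced directly, so branch on R2C2, whose candidates are 5 or 6. If R2C2 = 6: then R1C2 would have to be in {1,3} for the 4 across but in {2} for the 12 down — contradiction. So R2C2 = 5.
R1C2 = 12 − 9 = 3 completes the 12 down.
R2C1 = 14 − 5 = 9 completes the 14 across.
R1C1 = 4 − 3 = 1 completes the 4 across.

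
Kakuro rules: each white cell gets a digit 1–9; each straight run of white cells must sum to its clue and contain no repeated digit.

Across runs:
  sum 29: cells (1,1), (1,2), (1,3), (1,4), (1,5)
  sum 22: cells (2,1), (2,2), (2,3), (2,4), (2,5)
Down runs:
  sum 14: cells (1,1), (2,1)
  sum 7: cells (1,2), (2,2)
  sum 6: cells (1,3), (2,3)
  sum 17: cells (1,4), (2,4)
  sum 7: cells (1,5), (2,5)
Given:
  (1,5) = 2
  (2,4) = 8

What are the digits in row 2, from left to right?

6, 1, 2, 8, 5

17 in 2 cells must be {8,9}.
(1,4) = 17 − 8 = 9 completes the 17 down.
(2,5) = 7 − 2 = 5 completes the 7 down.
Given what's placed, (2,1) must be 6 to fit the 22 across and 14 down.
(1,1) = 14 − 6 = 8 completes the 14 down.
(1,3) = 4: the only remaining digit allowed by both the 29 across and the 6 down.
(2,3) = 6 − 4 = 2 completes the 6 down.
(1,2) = 29 − 23 = 6 completes the 29 across.
(2,2) = 22 − 21 = 1 completes the 22 across.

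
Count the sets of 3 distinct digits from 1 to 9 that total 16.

8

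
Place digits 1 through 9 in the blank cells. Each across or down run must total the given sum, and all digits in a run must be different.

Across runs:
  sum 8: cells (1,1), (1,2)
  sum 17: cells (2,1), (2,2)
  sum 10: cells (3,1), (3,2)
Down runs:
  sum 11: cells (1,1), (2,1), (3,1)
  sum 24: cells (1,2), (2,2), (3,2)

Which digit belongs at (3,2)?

17 in 2 cells must be {8,9}; 24 in 3 cells must be {7,8,9}.
The 8 across and the 24 down share only 7, so (1,2) = 7.
The 17 across and the 11 down share only 8, so (2,1) = 8.
(2,2) = 17 − 8 = 9 completes the 17 across.
(3,2) = 24 − 16 = 8 completes the 24 down.
(1,1) = 8 − 7 = 1 completes the 8 across.
(3,1) = 10 − 8 = 2 completes the 10 across.

8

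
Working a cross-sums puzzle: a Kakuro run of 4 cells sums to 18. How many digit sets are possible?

4 distinct digits from 1–9 sum between 10 and 30.

11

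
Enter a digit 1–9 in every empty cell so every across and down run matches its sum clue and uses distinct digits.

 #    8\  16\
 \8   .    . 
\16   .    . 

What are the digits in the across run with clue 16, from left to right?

7 9

16 in 2 cells must be {7,9}.
The 8 across and the 16 down share only 7, so R1C2 = 7.
The 16 across and the 8 down share only 7, so R2C1 = 7.
R2C2 = 16 − 7 = 9 completes the 16 across.
R1C1 = 8 − 7 = 1 completes the 8 across.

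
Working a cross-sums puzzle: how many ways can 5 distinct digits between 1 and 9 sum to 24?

11

5 distinct digits from 1–9 sum between 15 and 35.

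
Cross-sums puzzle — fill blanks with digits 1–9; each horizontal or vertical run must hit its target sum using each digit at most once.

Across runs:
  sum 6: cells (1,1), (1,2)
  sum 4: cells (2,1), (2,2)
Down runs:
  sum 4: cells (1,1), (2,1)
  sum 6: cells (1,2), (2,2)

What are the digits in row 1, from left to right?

1 5

4 in 2 cells must be {1,3}.
The 6 across and the 4 down share only 1, so (1,1) = 1.
(1,2) = 6 − 1 = 5 completes the 6 across.
(2,1) = 4 − 1 = 3 completes the 4 down.
(2,2) = 4 − 3 = 1 completes the 4 across.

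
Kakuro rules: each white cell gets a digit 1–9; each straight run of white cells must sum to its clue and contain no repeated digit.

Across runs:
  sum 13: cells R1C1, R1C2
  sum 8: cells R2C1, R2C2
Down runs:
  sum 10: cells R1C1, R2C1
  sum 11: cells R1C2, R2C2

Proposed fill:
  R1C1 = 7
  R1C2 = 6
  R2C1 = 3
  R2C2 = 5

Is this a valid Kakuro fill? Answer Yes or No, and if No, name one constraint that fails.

Yes

Across: 7+6=13; 3+5=8. Down: 7+3=10; 6+5=11. No digit repeats within any run.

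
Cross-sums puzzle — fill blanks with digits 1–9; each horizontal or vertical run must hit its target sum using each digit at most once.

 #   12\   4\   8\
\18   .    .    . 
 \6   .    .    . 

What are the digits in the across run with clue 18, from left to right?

9 3 6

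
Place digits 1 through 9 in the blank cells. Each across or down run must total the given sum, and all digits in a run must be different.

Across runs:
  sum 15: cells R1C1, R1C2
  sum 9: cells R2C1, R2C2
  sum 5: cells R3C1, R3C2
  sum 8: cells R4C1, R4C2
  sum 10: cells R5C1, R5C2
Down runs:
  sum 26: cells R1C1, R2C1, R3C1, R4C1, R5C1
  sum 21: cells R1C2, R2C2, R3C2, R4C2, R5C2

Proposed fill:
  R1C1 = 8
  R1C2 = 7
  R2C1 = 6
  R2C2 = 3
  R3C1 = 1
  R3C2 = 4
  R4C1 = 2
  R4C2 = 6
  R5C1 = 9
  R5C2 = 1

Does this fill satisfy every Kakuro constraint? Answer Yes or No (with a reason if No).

Across: 8+7=15; 6+3=9; 1+4=5; 2+6=8; 9+1=10. Down: 8+6+1+2+9=26; 7+3+4+6+1=21. No digit repeats within any run.

Yes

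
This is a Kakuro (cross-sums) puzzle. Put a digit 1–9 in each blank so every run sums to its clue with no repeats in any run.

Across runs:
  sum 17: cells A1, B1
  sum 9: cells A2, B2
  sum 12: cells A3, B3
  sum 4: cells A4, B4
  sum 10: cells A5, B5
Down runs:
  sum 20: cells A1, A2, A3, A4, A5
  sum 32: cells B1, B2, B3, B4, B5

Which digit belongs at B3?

7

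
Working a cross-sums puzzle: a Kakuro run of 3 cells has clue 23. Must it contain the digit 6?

Yes

The only way to make 23 from 3 distinct digits is {6,8,9}, which contains 6.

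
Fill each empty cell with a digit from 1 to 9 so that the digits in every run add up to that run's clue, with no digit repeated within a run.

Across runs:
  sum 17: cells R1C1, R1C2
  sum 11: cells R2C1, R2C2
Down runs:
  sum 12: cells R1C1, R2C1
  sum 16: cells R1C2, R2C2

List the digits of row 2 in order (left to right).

4 7

17 in 2 cells must be {8,9}; 16 in 2 cells must be {7,9}.
The 17 across and the 16 down share only 9, so R1C2 = 9.
R2C2 = 16 − 9 = 7 completes the 16 down.
R1C1 = 17 − 9 = 8 completes the 17 across.
R2C1 = 11 − 7 = 4 completes the 11 across.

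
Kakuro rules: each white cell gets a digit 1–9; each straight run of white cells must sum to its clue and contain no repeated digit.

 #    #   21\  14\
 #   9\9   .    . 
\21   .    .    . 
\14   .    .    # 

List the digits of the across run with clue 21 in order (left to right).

4 8 9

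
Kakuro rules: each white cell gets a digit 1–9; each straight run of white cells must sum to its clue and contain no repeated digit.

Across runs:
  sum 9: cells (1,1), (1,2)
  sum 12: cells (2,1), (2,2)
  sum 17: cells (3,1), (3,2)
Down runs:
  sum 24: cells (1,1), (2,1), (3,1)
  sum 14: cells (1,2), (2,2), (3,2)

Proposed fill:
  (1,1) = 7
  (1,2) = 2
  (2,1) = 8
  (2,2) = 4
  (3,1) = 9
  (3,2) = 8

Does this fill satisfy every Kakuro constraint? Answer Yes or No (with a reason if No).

Across: 7+2=9; 8+4=12; 9+8=17. Down: 7+8+9=24; 2+4+8=14. No digit repeats within any run.

Yes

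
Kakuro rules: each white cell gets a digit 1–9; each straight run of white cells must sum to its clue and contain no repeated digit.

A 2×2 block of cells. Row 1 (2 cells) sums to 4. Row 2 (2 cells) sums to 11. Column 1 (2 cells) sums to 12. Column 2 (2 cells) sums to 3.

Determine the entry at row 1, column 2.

1

4 in 2 cells must be {1,3}; 3 in 2 cells must be {1,2}.
The 4 across and the 12 down share only 3, so (1,1) = 3.
(1,2) = 4 − 3 = 1 completes the 4 across.
(2,1) = 12 − 3 = 9 completes the 12 down.
(2,2) = 11 − 9 = 2 completes the 11 across.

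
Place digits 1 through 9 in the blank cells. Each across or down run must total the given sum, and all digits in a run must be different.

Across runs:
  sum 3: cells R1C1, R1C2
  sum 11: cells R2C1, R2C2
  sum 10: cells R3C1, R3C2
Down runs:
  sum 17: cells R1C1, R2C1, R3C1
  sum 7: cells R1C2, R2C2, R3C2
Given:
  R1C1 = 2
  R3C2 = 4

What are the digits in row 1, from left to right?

3 in 2 cells must be {1,2}; 7 in 3 cells must be {1,2,4}.
R1C2 = 3 − 2 = 1 completes the 3 across.
R2C2 = 7 − 5 = 2 completes the 7 down.
R3C1 = 10 − 4 = 6 completes the 10 across.
R2C1 = 11 − 2 = 9 completes the 11 across.

2 1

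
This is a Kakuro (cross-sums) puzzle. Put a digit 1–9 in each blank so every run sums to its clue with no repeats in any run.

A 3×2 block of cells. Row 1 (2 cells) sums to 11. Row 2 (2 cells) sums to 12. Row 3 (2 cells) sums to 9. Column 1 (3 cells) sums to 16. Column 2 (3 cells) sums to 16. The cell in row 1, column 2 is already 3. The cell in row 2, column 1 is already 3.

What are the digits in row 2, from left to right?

(1,1) = 11 − 3 = 8 completes the 11 across.
(2,2) = 12 − 3 = 9 completes the 12 across.
(3,1) = 16 − 11 = 5 completes the 16 down.
(3,2) = 9 − 5 = 4 completes the 9 across.

3, 9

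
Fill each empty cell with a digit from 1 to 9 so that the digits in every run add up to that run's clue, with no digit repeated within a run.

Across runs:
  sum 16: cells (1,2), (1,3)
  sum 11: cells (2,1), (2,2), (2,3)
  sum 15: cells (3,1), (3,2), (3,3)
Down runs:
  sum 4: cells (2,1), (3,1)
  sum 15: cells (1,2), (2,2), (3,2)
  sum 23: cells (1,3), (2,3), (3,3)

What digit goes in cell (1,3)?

9

16 in 2 cells must be {7,9}; 4 in 2 cells must be {1,3}; 23 in 3 cells must be {6,8,9}.
Only 9 fits (1,3) under both its across sum 16 and down sum 23.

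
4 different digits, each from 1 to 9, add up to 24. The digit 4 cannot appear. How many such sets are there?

5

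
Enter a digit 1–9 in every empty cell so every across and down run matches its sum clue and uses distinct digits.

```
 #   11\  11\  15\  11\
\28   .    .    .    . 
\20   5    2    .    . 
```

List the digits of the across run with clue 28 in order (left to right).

6, 9, 8, 5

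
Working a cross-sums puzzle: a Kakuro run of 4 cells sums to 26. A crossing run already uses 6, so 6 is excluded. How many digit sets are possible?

2

4 distinct digits from 1–9 sum between 10 and 30.
Dropping sets that contain 6.
Enumerating: {2,7,8,9}, {4,5,8,9}.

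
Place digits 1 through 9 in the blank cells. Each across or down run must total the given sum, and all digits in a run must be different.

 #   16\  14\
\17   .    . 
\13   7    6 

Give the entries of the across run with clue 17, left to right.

17 in 2 cells must be {8,9}; 16 in 2 cells must be {7,9}.
R1C1 = 16 − 7 = 9 completes the 16 down.
R1C2 = 17 − 9 = 8 completes the 17 across.

9, 8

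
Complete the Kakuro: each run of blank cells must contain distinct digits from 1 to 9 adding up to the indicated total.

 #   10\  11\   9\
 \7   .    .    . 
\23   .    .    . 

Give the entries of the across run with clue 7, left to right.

4 2 1

7 in 3 cells must be {1,2,4}; 23 in 3 cells must be {6,8,9}.
Nothing is forced directly, so branch on R1C2, whose candidates are 2 or 4. If R1C2 = 4: then R2C2 would have to be in {6,8,9} for the 23 across but in {7} for the 11 down — contradiction. So R1C2 = 2.
R2C2 = 11 − 2 = 9 completes the 11 down.
Nothing is forced directly, so branch on R2C1, whose candidates are 6 or 8. If R2C1 = 8: then R1C1 would have to be in {1,4} for the 7 across but in {2} for the 10 down — contradiction. So R2C1 = 6.
R1C1 = 10 − 6 = 4 completes the 10 down.
R1C3 = 7 − 6 = 1 completes the 7 across.
R2C3 = 23 − 15 = 8 completes the 23 across.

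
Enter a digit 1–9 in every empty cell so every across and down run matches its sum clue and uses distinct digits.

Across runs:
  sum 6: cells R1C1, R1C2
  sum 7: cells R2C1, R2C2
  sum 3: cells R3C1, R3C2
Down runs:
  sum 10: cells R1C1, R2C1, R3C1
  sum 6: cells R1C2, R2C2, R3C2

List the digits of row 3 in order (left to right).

3 in 2 cells must be {1,2}; 6 in 3 cells must be {1,2,3}.
Nothing is forced directly, so branch on R1C2, whose candidates are 1 or 2. If R1C2 = 2: that forces R1C1 = 4, R3C1 = 1, after which R3C2 would have to be in {2} for the 3 across but in {1,3} for the 6 down — contradiction. So R1C2 = 1.
R1C1 = 6 − 1 = 5 completes the 6 across.
Given what's placed, R3C2 must be 2 to fit the 3 across and 6 down.
R2C2 = 6 − 3 = 3 completes the 6 down.
R3C1 = 3 − 2 = 1 completes the 3 across.
R2C1 = 7 − 3 = 4 completes the 7 across.

1 2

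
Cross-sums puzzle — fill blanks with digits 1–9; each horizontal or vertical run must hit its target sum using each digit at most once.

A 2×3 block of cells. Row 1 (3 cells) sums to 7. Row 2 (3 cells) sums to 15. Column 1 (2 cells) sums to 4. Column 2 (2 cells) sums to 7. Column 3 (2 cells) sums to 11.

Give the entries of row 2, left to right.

7 in 3 cells must be {1,2,4}; 4 in 2 cells must be {1,3}.
The 7 across and the 4 down share only 1, so (1,1) = 1.
(2,1) = 4 − 1 = 3 completes the 4 down.
Nothing is forced directly, so branch on (2,2), whose candidates are 4 or 5. If (2,2) = 4: then (1,2) would have to be in {2,4} for the 7 across but in {3} for the 7 down — contradiction. So (2,2) = 5.
(1,2) = 7 − 5 = 2 completes the 7 down.
(1,3) = 7 − 3 = 4 completes the 7 across.
(2,3) = 15 − 8 = 7 completes the 15 across.

3 5 7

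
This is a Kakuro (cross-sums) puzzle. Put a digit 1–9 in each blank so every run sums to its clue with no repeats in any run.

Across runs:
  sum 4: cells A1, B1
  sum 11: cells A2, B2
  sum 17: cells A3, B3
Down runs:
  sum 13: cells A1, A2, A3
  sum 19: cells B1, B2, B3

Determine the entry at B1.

3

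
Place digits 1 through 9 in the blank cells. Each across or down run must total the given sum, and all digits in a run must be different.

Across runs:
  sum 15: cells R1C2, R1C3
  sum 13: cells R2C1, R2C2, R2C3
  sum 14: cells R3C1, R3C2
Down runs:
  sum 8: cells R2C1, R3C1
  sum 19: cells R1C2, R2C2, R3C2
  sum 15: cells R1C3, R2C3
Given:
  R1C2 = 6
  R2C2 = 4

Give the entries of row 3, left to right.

R1C3 = 15 − 6 = 9 completes the 15 across.
R2C3 = 15 − 9 = 6 completes the 15 down.
R3C2 = 19 − 10 = 9 completes the 19 down.
R2C1 = 13 − 10 = 3 completes the 13 across.
R3C1 = 14 − 9 = 5 completes the 14 across.

5, 9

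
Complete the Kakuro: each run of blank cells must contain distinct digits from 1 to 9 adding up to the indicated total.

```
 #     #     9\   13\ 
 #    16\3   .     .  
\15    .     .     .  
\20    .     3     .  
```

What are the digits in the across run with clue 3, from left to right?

1, 2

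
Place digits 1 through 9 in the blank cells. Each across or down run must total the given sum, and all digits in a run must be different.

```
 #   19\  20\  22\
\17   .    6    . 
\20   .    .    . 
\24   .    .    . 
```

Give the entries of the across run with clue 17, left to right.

24 in 3 cells must be {7,8,9}.
R3C2 = 9: the only remaining digit allowed by both the 24 across and the 20 down.
R2C2 = 20 − 15 = 5 completes the 20 down.
Nothing is forced directly, so branch on R3C3, whose candidates are 7 or 8. If R3C3 = 8: that forces R1C3 = 9, after which R2C3 would have to be in {6,7,8,9} for the 20 across but in {5} for the 22 down — contradiction. So R3C3 = 7.
R1C3 = 9: the only remaining digit allowed by both the 17 across and the 22 down.
R2C3 = 22 − 16 = 6 completes the 22 down.
R3C1 = 24 − 16 = 8 completes the 24 across.
R1C1 = 17 − 15 = 2 completes the 17 across.

2 6 9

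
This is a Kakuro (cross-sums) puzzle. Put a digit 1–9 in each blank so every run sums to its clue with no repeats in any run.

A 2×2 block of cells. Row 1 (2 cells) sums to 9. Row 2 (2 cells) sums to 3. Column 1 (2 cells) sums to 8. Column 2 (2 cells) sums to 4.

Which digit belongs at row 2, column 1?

2

3 in 2 cells must be {1,2}; 4 in 2 cells must be {1,3}.
The 3 across and the 4 down share only 1, so (2,2) = 1.
(1,2) = 4 − 1 = 3 completes the 4 down.
(2,1) = 3 − 1 = 2 completes the 3 across.
(1,1) = 9 − 3 = 6 completes the 9 across.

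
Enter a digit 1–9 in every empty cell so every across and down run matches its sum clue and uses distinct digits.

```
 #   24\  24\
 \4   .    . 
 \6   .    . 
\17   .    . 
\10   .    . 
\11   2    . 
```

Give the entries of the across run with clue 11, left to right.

4 in 2 cells must be {1,3}; 17 in 2 cells must be {8,9}.
R5C2 = 11 − 2 = 9 completes the 11 across.

2 9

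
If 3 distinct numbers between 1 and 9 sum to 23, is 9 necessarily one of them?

Yes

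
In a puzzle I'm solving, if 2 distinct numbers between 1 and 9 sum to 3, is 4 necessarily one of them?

No

The only way to make 3 from 2 distinct digits is {1,2}, which does not contain 4.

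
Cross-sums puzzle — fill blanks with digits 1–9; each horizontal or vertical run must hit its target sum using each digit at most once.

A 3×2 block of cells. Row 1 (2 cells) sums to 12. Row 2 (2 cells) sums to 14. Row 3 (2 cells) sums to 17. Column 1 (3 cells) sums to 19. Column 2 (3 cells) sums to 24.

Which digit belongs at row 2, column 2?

17 in 2 cells must be {8,9}; 24 in 3 cells must be {7,8,9}.
Nothing is forced directly, so branch on (2,2), whose candidates are 8 or 9. If (2,2) = 9: that forces (2,1) = 5, (3,1) = 8, after which (3,2) would have to be in {9} for the 17 across but in {7,8} for the 24 down — contradiction. So (2,2) = 8.
(2,1) = 14 − 8 = 6 completes the 14 across.
Given what's placed, (3,2) must be 9 to fit the 17 across and 24 down.
(1,2) = 24 − 17 = 7 completes the 24 down.
(3,1) = 17 − 9 = 8 completes the 17 across.
(1,1) = 12 − 7 = 5 completes the 12 across.

8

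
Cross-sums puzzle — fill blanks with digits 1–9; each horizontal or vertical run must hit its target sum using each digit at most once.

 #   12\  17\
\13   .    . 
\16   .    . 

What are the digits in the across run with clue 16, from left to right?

16 in 2 cells must be {7,9}; 17 in 2 cells must be {8,9}.
The 16 across and the 17 down share only 9, so R2C2 = 9.
R1C2 = 17 − 9 = 8 completes the 17 down.
R2C1 = 16 − 9 = 7 completes the 16 across.
R1C1 = 13 − 8 = 5 completes the 13 across.

7, 9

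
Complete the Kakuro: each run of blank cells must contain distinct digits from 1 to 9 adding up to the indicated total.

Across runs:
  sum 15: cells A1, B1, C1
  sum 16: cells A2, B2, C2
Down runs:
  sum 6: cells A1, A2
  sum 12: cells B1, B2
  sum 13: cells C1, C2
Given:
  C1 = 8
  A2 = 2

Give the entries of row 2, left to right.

2, 9, 5

A1 = 6 − 2 = 4 completes the 6 down.
B1 = 15 − 12 = 3 completes the 15 across.
B2 = 12 − 3 = 9 completes the 12 down.
C2 = 16 − 11 = 5 completes the 16 across.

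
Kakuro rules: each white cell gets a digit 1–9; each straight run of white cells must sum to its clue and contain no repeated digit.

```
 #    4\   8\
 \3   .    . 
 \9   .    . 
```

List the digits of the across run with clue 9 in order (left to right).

3 in 2 cells must be {1,2}; 4 in 2 cells must be {1,3}.
The 3 across and the 4 down share only 1, so R1C1 = 1.
R1C2 = 3 − 1 = 2 completes the 3 across.
R2C1 = 4 − 1 = 3 completes the 4 down.
R2C2 = 9 − 3 = 6 completes the 9 across.

3, 6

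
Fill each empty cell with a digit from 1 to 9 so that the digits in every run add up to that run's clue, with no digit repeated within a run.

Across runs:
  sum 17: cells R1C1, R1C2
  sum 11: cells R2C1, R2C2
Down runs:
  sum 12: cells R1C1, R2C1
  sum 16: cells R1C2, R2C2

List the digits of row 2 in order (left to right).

4, 7

17 in 2 cells must be {8,9}; 16 in 2 cells must be {7,9}.
The 17 across and the 16 down share only 9, so R1C2 = 9.
R2C2 = 16 − 9 = 7 completes the 16 down.
R1C1 = 17 − 9 = 8 completes the 17 across.
R2C1 = 11 − 7 = 4 completes the 11 across.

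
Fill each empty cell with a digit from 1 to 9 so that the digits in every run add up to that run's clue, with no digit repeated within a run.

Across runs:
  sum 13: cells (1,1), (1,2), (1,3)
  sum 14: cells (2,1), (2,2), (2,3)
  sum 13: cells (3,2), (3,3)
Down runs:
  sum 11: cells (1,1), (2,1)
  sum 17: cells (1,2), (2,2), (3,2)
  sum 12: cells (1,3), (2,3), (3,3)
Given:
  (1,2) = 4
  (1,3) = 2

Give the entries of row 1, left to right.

(1,1) = 13 − 6 = 7 completes the 13 across.
(2,1) = 11 − 7 = 4 completes the 11 down.
No cell is forced outright now. (2,2) can only be 7 or 8 (the digits allowed by both its 14 across and its 17 down). If (2,2) = 8: then (2,3) would have to be in {2} for the 14 across but in {1,3,4,6,7,9} for the 12 down — contradiction. So (2,2) = 7.
(2,3) = 14 − 11 = 3 completes the 14 across.
(3,2) = 17 − 11 = 6 completes the 17 down.
(3,3) = 13 − 6 = 7 completes the 13 across.

7 4 2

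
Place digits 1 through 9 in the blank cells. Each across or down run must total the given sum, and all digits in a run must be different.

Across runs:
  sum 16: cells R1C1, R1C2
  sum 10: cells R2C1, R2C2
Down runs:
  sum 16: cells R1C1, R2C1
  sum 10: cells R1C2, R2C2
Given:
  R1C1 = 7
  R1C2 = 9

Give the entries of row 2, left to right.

16 in 2 cells must be {7,9}.
R2C1 = 16 − 7 = 9 completes the 16 down.
R2C2 = 10 − 9 = 1 completes the 10 across.

9 1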